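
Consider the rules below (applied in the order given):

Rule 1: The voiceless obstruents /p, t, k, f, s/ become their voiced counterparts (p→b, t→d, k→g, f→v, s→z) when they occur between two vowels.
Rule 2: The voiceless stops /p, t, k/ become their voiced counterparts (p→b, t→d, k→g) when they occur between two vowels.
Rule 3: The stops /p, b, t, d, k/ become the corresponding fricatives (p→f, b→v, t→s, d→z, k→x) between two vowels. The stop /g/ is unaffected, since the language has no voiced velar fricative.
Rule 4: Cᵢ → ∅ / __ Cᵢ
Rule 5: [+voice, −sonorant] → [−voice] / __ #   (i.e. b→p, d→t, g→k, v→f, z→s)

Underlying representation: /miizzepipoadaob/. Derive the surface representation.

miizevivoazaop

Rule 1 (intervocalic voicing): /p/ is a voiceless obstruent between vowels /e/ and /i/, so it voices to [b]. /p/ is a voiceless obstruent between vowels /i/ and /o/, so it voices to [b]. /miizzepipoadaob/ → miizzebiboadaob.
Rule 2 (intervocalic voicing): no segment meets the environment; /miizzebiboadaob/ is unchanged.
Rule 3 (intervocalic spirantization): /b/ is a stop between vowels /e/ and /i/, so it spirantizes to the fricative [v]. /b/ is a stop between vowels /i/ and /o/, so it spirantizes to the fricative [v]. /d/ is a stop between vowels /a/ and /a/, so it spirantizes to the fricative [z]. /miizzebiboadaob/ → miizzevivoazaob.
Rule 4 (degemination): /zz/ is a geminate; the first /z/ deletes. /miizzevivoazaob/ → miizevivoazaob.
Rule 5 (final devoicing): /b/ is a voiced obstruent in word-final position, so it devoices to [p]. /miizevivoazaob/ → miizevivoazaop.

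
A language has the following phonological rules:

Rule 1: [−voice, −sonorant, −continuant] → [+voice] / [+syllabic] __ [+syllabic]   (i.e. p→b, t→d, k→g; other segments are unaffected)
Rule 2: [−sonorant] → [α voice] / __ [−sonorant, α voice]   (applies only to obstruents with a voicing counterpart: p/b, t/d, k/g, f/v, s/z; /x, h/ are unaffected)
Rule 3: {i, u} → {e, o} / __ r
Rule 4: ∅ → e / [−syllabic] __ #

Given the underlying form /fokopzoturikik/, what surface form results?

Rule 1 (intervocalic voicing): /k/ is a voiceless stop between vowels /o/ and /o/, so it voices to [g]. /t/ is a voiceless stop between vowels /o/ and /u/, so it voices to [d]. /k/ is a voiceless stop between vowels /i/ and /i/, so it voices to [g]. /fokopzoturikik/ → fogopzodurigik.
Rule 2 (regressive voicing assimilation): /p/ precedes the voiced obstruent /z/, so it voices to [b] by assimilation. /fogopzodurigik/ → fogobzodurigik.
Rule 3 (pre-rhotic lowering): /u/ is a high vowel immediately before /r/, so it lowers to [o]. /fogobzodurigik/ → fogobzodorigik.
Rule 4 (final e-epenthesis): the form ends in the consonant /k/, so [e] is inserted word-finally. /fogobzodorigik/ → fogobzodorigike.

fogobzodorigike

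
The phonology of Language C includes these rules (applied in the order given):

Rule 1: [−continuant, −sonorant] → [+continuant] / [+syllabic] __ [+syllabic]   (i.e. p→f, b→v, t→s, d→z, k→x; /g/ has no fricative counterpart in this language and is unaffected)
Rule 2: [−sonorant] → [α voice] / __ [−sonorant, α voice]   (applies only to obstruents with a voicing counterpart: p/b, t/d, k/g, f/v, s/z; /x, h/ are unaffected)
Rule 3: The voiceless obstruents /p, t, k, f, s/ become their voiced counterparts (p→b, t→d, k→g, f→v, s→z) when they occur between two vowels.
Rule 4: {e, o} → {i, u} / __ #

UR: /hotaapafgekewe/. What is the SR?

Rule 1 (intervocalic spirantization): /t/ is a stop between vowels /o/ and /a/, so it spirantizes to the fricative [s]. /p/ is a stop between vowels /a/ and /a/, so it spirantizes to the fricative [f]. /k/ is a stop between vowels /e/ and /e/, so it spirantizes to the fricative [x]. /hotaapafgekewe/ → hosaafafgexewe.
Rule 2 (regressive voicing assimilation): /f/ precedes the voiced obstruent /g/, so it voices to [v] by assimilation. /hosaafafgexewe/ → hosaafavgexewe.
Rule 3 (intervocalic voicing): /s/ is a voiceless obstruent between vowels /o/ and /a/, so it voices to [z]. /f/ is a voiceless obstruent between vowels /a/ and /a/, so it voices to [v]. /hosaafavgexewe/ → hozaavavgexewe.
Rule 4 (final vowel raising): /e/ is a mid vowel in word-final position, so it raises to [i]. /hozaavavgexewe/ → hozaavavgexewi.

hozaavavgexewi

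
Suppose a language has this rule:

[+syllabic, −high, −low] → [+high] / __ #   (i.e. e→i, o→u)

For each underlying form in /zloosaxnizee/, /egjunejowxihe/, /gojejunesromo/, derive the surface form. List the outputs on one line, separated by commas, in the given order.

/zloosaxnizee/: /e/ is a mid vowel in word-final position, so it raises to [i]. → [zloosaxnizei].
/egjunejowxihe/: /e/ is a mid vowel in word-final position, so it raises to [i]. → [egjunejowxihi].
/gojejunesromo/: /o/ is a mid vowel in word-final position, so it raises to [u]. → [gojejunesromu].

zloosaxnizei, egjunejowxihi, gojejunesromu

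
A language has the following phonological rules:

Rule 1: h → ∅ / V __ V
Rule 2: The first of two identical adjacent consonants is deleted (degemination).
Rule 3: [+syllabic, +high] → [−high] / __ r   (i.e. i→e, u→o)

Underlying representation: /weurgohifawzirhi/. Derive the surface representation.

weorgoifawzerhi

Rule 1 (intervocalic h-deletion): /h/ occurs between vowels /o/ and /i/, so it deletes. /weurgohifawzirhi/ → weurgoifawzirhi.
Rule 2 (degemination): no segment meets the environment; /weurgoifawzirhi/ is unchanged.
Rule 3 (pre-rhotic lowering): /u/ is a high vowel immediately before /r/, so it lowers to [o]. /i/ is a high vowel immediately before /r/, so it lowers to [e]. /weurgoifawzirhi/ → weorgoifawzerhi.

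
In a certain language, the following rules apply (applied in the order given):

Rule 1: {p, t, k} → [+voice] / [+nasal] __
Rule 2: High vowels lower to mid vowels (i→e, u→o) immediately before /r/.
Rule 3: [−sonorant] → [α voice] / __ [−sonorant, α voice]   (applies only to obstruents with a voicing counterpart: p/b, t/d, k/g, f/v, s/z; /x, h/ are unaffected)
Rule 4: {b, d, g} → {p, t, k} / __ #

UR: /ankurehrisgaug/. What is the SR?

Rule 1 (post-nasal voicing): /k/ is a voiceless stop immediately after the nasal /n/, so it voices to [g]. /ankurehrisgaug/ → angurehrisgaug.
Rule 2 (pre-rhotic lowering): /u/ is a high vowel immediately before /r/, so it lowers to [o]. /angurehrisgaug/ → angorehrisgaug.
Rule 3 (regressive voicing assimilation): /s/ precedes the voiced obstruent /g/, so it voices to [z] by assimilation. /angorehrisgaug/ → angorehrizgaug.
Rule 4 (final devoicing): /g/ is a voiced stop in word-final position, so it devoices to [k]. /angorehrizgaug/ → angorehrizgauk.

angorehrizgauk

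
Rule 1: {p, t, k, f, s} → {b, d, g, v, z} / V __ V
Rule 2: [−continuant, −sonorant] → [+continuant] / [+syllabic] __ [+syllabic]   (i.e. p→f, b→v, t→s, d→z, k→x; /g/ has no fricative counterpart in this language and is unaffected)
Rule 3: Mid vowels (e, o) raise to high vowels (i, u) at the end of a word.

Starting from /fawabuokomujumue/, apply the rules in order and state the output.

fawavuogomujumui

Rule 1 (intervocalic voicing): /k/ is a voiceless obstruent between vowels /o/ and /o/, so it voices to [g]. /fawabuokomujumue/ → fawabuogomujumue.
Rule 2 (intervocalic spirantization): /b/ is a stop between vowels /a/ and /u/, so it spirantizes to the fricative [v]. /fawabuogomujumue/ → fawavuogomujumue.
Rule 3 (final vowel raising): /e/ is a mid vowel in word-final position, so it raises to [i]. /fawavuogomujumue/ → fawavuogomujumui.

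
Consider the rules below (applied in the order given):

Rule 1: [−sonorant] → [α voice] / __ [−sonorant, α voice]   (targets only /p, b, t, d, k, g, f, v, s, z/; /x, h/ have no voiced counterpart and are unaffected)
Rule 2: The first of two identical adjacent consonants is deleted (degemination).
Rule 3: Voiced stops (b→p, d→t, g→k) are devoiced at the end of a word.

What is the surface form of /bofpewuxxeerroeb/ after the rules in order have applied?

bofpewuxeeroep

Rule 1 (regressive voicing assimilation): no segment meets the environment; /bofpewuxxeerroeb/ is unchanged.
Rule 2 (degemination): /xx/ is a geminate; the first /x/ deletes. /rr/ is a geminate; the first /r/ deletes. /bofpewuxxeerroeb/ → bofpewuxeeroeb.
Rule 3 (final devoicing): /b/ is a voiced stop in word-final position, so it devoices to [p]. /bofpewuxeeroeb/ → bofpewuxeeroep.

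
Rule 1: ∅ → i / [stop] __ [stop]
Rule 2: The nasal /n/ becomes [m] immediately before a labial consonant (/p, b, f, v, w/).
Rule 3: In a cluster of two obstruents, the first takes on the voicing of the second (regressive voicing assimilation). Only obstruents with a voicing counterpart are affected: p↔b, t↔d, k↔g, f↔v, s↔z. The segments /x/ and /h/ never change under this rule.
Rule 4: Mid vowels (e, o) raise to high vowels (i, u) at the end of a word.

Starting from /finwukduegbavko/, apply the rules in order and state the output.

Rule 1 (stop-cluster i-epenthesis): /k/ and /d/ form a stop–stop cluster, so [i] is inserted between them. /g/ and /b/ form a stop–stop cluster, so [i] is inserted between them. /finwukduegbavko/ → finwukiduegibavko.
Rule 2 (nasal place assimilation): /n/ precedes the labial consonant /w/, so it assimilates in place to [m]. /finwukiduegibavko/ → fimwukiduegibavko.
Rule 3 (regressive voicing assimilation): /v/ precedes the voiceless obstruent /k/, so it devoices to [f] by assimilation. /fimwukiduegibavko/ → fimwukiduegibafko.
Rule 4 (final vowel raising): /o/ is a mid vowel in word-final position, so it raises to [u]. /fimwukiduegibafko/ → fimwukiduegibafku.

fimwukiduegibafku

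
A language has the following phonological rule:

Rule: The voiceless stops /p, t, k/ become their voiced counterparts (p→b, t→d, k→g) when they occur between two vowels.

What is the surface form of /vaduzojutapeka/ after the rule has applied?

/t/ is a voiceless stop between vowels /u/ and /a/, so it voices to [d].
/p/ is a voiceless stop between vowels /a/ and /e/, so it voices to [b].
/k/ is a voiceless stop between vowels /e/ and /a/, so it voices to [g].
Surface form: [vaduzojudabega].

vaduzojudabega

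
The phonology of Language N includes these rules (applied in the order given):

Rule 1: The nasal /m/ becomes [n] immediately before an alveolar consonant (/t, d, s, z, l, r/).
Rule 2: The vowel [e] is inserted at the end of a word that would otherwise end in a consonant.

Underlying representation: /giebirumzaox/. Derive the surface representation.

giebirunzaoxe

Rule 1 (nasal place assimilation): /m/ precedes the alveolar consonant /z/, so it assimilates in place to [n]. /giebirumzaox/ → giebirunzaox.
Rule 2 (final e-epenthesis): the form ends in the consonant /x/, so [e] is inserted word-finally. /giebirunzaox/ → giebirunzaoxe.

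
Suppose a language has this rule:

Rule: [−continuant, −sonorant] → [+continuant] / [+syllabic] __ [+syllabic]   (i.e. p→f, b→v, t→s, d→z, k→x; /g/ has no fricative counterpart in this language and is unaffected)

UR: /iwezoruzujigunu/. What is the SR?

No segment of /iwezoruzujigunu/ meets the structural description of the rule, so the form surfaces unchanged.

iwezoruzujigunu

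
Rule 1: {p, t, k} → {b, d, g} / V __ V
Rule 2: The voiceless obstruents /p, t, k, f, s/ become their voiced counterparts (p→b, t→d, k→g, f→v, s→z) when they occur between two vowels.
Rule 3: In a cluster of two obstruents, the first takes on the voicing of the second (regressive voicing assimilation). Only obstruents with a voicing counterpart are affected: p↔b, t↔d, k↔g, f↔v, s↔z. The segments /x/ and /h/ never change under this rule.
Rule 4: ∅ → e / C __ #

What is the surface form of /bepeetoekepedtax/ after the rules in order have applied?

Rule 1 (intervocalic voicing): /p/ is a voiceless stop between vowels /e/ and /e/, so it voices to [b]. /t/ is a voiceless stop between vowels /e/ and /o/, so it voices to [d]. /k/ is a voiceless stop between vowels /e/ and /e/, so it voices to [g]. /p/ is a voiceless stop between vowels /e/ and /e/, so it voices to [b]. /bepeetoekepedtax/ → bebeedoegebedtax.
Rule 2 (intervocalic voicing): no segment meets the environment; /bebeedoegebedtax/ is unchanged.
Rule 3 (regressive voicing assimilation): /d/ precedes the voiceless obstruent /t/, so it devoices to [t] by assimilation. /bebeedoegebedtax/ → bebeedoegebettax.
Rule 4 (final e-epenthesis): the form ends in the consonant /x/, so [e] is inserted word-finally. /bebeedoegebettax/ → bebeedoegebettaxe.

bebeedoegebettaxe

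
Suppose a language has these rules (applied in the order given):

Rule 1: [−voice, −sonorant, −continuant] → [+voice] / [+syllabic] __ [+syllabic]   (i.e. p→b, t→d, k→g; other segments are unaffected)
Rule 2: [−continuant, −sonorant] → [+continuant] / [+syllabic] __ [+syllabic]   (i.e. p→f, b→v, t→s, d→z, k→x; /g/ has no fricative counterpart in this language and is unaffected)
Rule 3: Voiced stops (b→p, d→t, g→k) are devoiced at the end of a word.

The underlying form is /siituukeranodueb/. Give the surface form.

Rule 1 (intervocalic voicing): /t/ is a voiceless stop between vowels /i/ and /u/, so it voices to [d]. /k/ is a voiceless stop between vowels /u/ and /e/, so it voices to [g]. /siituukeranodueb/ → siiduugeranodueb.
Rule 2 (intervocalic spirantization): /d/ is a stop between vowels /i/ and /u/, so it spirantizes to the fricative [z]. /d/ is a stop between vowels /o/ and /u/, so it spirantizes to the fricative [z]. /siiduugeranodueb/ → siizuugeranozueb.
Rule 3 (final devoicing): /b/ is a voiced stop in word-final position, so it devoices to [p]. /siizuugeranozueb/ → siizuugeranozuep.

siizuugeranozuep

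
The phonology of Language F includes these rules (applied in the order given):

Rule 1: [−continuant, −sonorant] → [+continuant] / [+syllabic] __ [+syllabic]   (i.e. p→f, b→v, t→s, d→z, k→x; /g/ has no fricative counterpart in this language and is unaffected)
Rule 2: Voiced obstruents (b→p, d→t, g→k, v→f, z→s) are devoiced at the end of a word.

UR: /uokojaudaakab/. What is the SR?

uoxojauzaaxap

Rule 1 (intervocalic spirantization): /k/ is a stop between vowels /o/ and /o/, so it spirantizes to the fricative [x]. /d/ is a stop between vowels /u/ and /a/, so it spirantizes to the fricative [z]. /k/ is a stop between vowels /a/ and /a/, so it spirantizes to the fricative [x]. /uokojaudaakab/ → uoxojauzaaxab.
Rule 2 (final devoicing): /b/ is a voiced obstruent in word-final position, so it devoices to [p]. /uoxojauzaaxab/ → uoxojauzaaxap.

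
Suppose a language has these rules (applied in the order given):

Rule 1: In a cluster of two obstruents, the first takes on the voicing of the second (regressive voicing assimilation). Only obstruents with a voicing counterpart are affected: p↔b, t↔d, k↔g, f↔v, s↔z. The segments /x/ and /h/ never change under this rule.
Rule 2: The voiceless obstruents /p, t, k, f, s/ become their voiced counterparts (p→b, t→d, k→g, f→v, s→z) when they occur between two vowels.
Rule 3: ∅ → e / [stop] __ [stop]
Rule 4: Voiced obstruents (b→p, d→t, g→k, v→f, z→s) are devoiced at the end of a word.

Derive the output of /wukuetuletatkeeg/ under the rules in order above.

wugueduledatekeek

Rule 1 (regressive voicing assimilation): no segment meets the environment; /wukuetuletatkeeg/ is unchanged.
Rule 2 (intervocalic voicing): /k/ is a voiceless obstruent between vowels /u/ and /u/, so it voices to [g]. /t/ is a voiceless obstruent between vowels /e/ and /u/, so it voices to [d]. /t/ is a voiceless obstruent between vowels /e/ and /a/, so it voices to [d]. /wukuetuletatkeeg/ → wugueduledatkeeg.
Rule 3 (stop-cluster e-epenthesis): /t/ and /k/ form a stop–stop cluster, so [e] is inserted between them. /wugueduledatkeeg/ → wugueduledatekeeg.
Rule 4 (final devoicing): /g/ is a voiced obstruent in word-final position, so it devoices to [k]. /wugueduledatekeeg/ → wugueduledatekeek.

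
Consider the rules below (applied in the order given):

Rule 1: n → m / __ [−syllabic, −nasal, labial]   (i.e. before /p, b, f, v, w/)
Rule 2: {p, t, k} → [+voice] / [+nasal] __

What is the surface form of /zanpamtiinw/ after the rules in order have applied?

zambamdiimw

Rule 1 (nasal place assimilation): /n/ precedes the labial consonant /p/, so it assimilates in place to [m]. /n/ precedes the labial consonant /w/, so it assimilates in place to [m]. /zanpamtiinw/ → zampamtiimw.
Rule 2 (post-nasal voicing): /p/ is a voiceless stop immediately after the nasal /m/, so it voices to [b]. /t/ is a voiceless stop immediately after the nasal /m/, so it voices to [d]. /zampamtiimw/ → zambamdiimw.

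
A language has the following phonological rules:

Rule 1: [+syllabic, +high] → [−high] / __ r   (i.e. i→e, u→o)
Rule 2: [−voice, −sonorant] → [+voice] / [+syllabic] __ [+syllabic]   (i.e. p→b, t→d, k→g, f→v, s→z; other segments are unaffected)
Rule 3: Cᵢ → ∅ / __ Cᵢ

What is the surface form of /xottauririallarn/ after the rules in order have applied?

Rule 1 (pre-rhotic lowering): /u/ is a high vowel immediately before /r/, so it lowers to [o]. /i/ is a high vowel immediately before /r/, so it lowers to [e]. /xottauririallarn/ → xottaoreriallarn.
Rule 2 (intervocalic voicing): no segment meets the environment; /xottaoreriallarn/ is unchanged.
Rule 3 (degemination): /tt/ is a geminate; the first /t/ deletes. /ll/ is a geminate; the first /l/ deletes. /xottaoreriallarn/ → xotaorerialarn.

xotaorerialarn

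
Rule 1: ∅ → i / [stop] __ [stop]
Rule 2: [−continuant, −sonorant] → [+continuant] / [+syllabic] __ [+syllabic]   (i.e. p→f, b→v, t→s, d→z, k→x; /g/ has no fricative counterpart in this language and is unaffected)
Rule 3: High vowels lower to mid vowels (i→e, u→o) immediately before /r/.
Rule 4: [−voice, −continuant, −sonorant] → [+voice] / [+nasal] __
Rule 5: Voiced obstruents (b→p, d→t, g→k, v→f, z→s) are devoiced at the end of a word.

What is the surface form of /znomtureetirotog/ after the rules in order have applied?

znomdoreeserosok

Rule 1 (stop-cluster i-epenthesis): no segment meets the environment; /znomtureetirotog/ is unchanged.
Rule 2 (intervocalic spirantization): /t/ is a stop between vowels /e/ and /i/, so it spirantizes to the fricative [s]. /t/ is a stop between vowels /o/ and /o/, so it spirantizes to the fricative [s]. /znomtureetirotog/ → znomtureesirosog.
Rule 3 (pre-rhotic lowering): /u/ is a high vowel immediately before /r/, so it lowers to [o]. /i/ is a high vowel immediately before /r/, so it lowers to [e]. /znomtureesirosog/ → znomtoreeserosog.
Rule 4 (post-nasal voicing): /t/ is a voiceless stop immediately after the nasal /m/, so it voices to [d]. /znomtoreeserosog/ → znomdoreeserosog.
Rule 5 (final devoicing): /g/ is a voiced obstruent in word-final position, so it devoices to [k]. /znomdoreeserosog/ → znomdoreeserosok.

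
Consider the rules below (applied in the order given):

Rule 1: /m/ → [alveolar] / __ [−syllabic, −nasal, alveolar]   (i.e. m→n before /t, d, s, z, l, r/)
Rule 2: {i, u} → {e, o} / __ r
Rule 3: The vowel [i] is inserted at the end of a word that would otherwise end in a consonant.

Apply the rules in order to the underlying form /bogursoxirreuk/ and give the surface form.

bogorsoxerreuki

Rule 1 (nasal place assimilation): no segment meets the environment; /bogursoxirreuk/ is unchanged.
Rule 2 (pre-rhotic lowering): /u/ is a high vowel immediately before /r/, so it lowers to [o]. /i/ is a high vowel immediately before /r/, so it lowers to [e]. /bogursoxirreuk/ → bogorsoxerreuk.
Rule 3 (final i-epenthesis): the form ends in the consonant /k/, so [i] is inserted word-finally. /bogorsoxerreuk/ → bogorsoxerreuki.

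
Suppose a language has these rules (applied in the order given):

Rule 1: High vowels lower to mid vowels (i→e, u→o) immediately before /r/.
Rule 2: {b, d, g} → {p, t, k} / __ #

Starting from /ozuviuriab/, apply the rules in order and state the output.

ozuvioriap

Rule 1 (pre-rhotic lowering): /u/ is a high vowel immediately before /r/, so it lowers to [o]. /ozuviuriab/ → ozuvioriab.
Rule 2 (final devoicing): /b/ is a voiced stop in word-final position, so it devoices to [p]. /ozuvioriab/ → ozuvioriap.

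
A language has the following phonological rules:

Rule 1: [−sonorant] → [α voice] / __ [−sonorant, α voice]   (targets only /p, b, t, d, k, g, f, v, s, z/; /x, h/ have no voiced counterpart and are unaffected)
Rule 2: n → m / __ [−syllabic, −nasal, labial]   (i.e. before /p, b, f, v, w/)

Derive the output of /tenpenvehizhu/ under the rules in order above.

tempemvehishu

Rule 1 (regressive voicing assimilation): /z/ precedes the voiceless obstruent /h/, so it devoices to [s] by assimilation. /tenpenvehizhu/ → tenpenvehishu.
Rule 2 (nasal place assimilation): /n/ precedes the labial consonant /p/, so it assimilates in place to [m]. /n/ precedes the labial consonant /v/, so it assimilates in place to [m]. /tenpenvehishu/ → tempemvehishu.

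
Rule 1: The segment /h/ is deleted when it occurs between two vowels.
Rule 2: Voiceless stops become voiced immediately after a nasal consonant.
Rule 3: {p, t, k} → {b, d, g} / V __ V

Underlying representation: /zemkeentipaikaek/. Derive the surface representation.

Rule 1 (intervocalic h-deletion): no segment meets the environment; /zemkeentipaikaek/ is unchanged.
Rule 2 (post-nasal voicing): /k/ is a voiceless stop immediately after the nasal /m/, so it voices to [g]. /t/ is a voiceless stop immediately after the nasal /n/, so it voices to [d]. /zemkeentipaikaek/ → zemgeendipaikaek.
Rule 3 (intervocalic voicing): /p/ is a voiceless stop between vowels /i/ and /a/, so it voices to [b]. /k/ is a voiceless stop between vowels /i/ and /a/, so it voices to [g]. /zemgeendipaikaek/ → zemgeendibaigaek.

zemgeendibaigaek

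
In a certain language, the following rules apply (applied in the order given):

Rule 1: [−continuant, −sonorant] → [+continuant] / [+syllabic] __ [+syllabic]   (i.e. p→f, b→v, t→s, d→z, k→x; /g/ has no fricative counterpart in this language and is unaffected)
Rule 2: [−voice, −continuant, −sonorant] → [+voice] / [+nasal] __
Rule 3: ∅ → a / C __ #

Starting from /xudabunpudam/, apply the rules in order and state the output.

Rule 1 (intervocalic spirantization): /d/ is a stop between vowels /u/ and /a/, so it spirantizes to the fricative [z]. /b/ is a stop between vowels /a/ and /u/, so it spirantizes to the fricative [v]. /d/ is a stop between vowels /u/ and /a/, so it spirantizes to the fricative [z]. /xudabunpudam/ → xuzavunpuzam.
Rule 2 (post-nasal voicing): /p/ is a voiceless stop immediately after the nasal /n/, so it voices to [b]. /xuzavunpuzam/ → xuzavunbuzam.
Rule 3 (final a-epenthesis): the form ends in the consonant /m/, so [a] is inserted word-finally. /xuzavunbuzam/ → xuzavunbuzama.

xuzavunbuzama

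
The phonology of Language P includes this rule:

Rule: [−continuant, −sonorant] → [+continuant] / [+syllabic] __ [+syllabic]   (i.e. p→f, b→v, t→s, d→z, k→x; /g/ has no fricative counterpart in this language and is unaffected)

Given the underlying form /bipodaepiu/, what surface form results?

Scanning /bipodaepiu/: /b/ at position 1 is not in the conditioning environment; /p/ is a stop between vowels /i/ and /o/, so it spirantizes to the fricative [f]; /d/ is a stop between vowels /o/ and /a/, so it spirantizes to the fricative [z]; /p/ is a stop between vowels /e/ and /i/, so it spirantizes to the fricative [f].
Result: [bifozaefiu].

bifozaefiu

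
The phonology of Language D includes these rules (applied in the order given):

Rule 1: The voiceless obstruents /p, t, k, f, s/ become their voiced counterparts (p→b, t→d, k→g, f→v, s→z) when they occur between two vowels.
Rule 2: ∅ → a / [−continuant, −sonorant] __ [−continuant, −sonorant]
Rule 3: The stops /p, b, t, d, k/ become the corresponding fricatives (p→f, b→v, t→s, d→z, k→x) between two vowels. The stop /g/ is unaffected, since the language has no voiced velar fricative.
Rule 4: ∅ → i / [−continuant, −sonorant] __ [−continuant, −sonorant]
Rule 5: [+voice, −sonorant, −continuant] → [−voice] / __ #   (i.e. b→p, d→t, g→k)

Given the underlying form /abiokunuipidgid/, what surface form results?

Rule 1 (intervocalic voicing): /k/ is a voiceless obstruent between vowels /o/ and /u/, so it voices to [g]. /p/ is a voiceless obstruent between vowels /i/ and /i/, so it voices to [b]. /abiokunuipidgid/ → abiogunuibidgid.
Rule 2 (stop-cluster a-epenthesis): /d/ and /g/ form a stop–stop cluster, so [a] is inserted between them. /abiogunuibidgid/ → abiogunuibidagid.
Rule 3 (intervocalic spirantization): /b/ is a stop between vowels /a/ and /i/, so it spirantizes to the fricative [v]. /b/ is a stop between vowels /i/ and /i/, so it spirantizes to the fricative [v]. /d/ is a stop between vowels /i/ and /a/, so it spirantizes to the fricative [z]. /abiogunuibidagid/ → aviogunuivizagid.
Rule 4 (stop-cluster i-epenthesis): no segment meets the environment; /aviogunuivizagid/ is unchanged.
Rule 5 (final devoicing): /d/ is a voiced stop in word-final position, so it devoices to [t]. /aviogunuivizagid/ → aviogunuivizagit.

aviogunuivizagit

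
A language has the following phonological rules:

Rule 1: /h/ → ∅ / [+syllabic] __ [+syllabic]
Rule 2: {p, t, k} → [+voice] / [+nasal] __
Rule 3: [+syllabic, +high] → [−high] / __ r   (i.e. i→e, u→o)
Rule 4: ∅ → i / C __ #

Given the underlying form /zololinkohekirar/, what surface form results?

Rule 1 (intervocalic h-deletion): /h/ occurs between vowels /o/ and /e/, so it deletes. /zololinkohekirar/ → zololinkoekirar.
Rule 2 (post-nasal voicing): /k/ is a voiceless stop immediately after the nasal /n/, so it voices to [g]. /zololinkoekirar/ → zololingoekirar.
Rule 3 (pre-rhotic lowering): /i/ is a high vowel immediately before /r/, so it lowers to [e]. /zololingoekirar/ → zololingoekerar.
Rule 4 (final i-epenthesis): the form ends in the consonant /r/, so [i] is inserted word-finally. /zololingoekerar/ → zololingoekerari.

zololingoekerari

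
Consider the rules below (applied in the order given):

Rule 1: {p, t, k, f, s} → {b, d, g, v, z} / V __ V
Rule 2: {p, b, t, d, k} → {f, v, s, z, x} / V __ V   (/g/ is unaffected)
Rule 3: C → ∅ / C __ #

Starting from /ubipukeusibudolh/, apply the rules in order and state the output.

Rule 1 (intervocalic voicing): /p/ is a voiceless obstruent between vowels /i/ and /u/, so it voices to [b]. /k/ is a voiceless obstruent between vowels /u/ and /e/, so it voices to [g]. /s/ is a voiceless obstruent between vowels /u/ and /i/, so it voices to [z]. /ubipukeusibudolh/ → ubibugeuzibudolh.
Rule 2 (intervocalic spirantization): /b/ is a stop between vowels /u/ and /i/, so it spirantizes to the fricative [v]. /b/ is a stop between vowels /i/ and /u/, so it spirantizes to the fricative [v]. /b/ is a stop between vowels /i/ and /u/, so it spirantizes to the fricative [v]. /d/ is a stop between vowels /u/ and /o/, so it spirantizes to the fricative [z]. /ubibugeuzibudolh/ → uvivugeuzivuzolh.
Rule 3 (final cluster simplification): /h/ is the second consonant of a word-final cluster /lh/, so it deletes. /uvivugeuzivuzolh/ → uvivugeuzivuzol.

uvivugeuzivuzol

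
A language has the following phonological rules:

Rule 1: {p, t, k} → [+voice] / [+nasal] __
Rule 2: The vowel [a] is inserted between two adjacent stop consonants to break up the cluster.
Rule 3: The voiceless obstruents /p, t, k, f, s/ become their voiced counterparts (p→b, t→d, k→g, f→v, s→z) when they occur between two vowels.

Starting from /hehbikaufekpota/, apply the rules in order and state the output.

hehbigauvegaboda

Rule 1 (post-nasal voicing): no segment meets the environment; /hehbikaufekpota/ is unchanged.
Rule 2 (stop-cluster a-epenthesis): /k/ and /p/ form a stop–stop cluster, so [a] is inserted between them. /hehbikaufekpota/ → hehbikaufekapota.
Rule 3 (intervocalic voicing): /k/ is a voiceless obstruent between vowels /i/ and /a/, so it voices to [g]. /f/ is a voiceless obstruent between vowels /u/ and /e/, so it voices to [v]. /k/ is a voiceless obstruent between vowels /e/ and /a/, so it voices to [g]. /p/ is a voiceless obstruent between vowels /a/ and /o/, so it voices to [b]. /t/ is a voiceless obstruent between vowels /o/ and /a/, so it voices to [d]. /hehbikaufekapota/ → hehbigauvegaboda.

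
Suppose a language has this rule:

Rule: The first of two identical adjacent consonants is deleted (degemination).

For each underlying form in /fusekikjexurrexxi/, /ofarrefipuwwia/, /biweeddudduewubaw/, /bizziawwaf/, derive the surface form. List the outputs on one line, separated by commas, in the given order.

/fusekikjexurrexxi/: /rr/ is a geminate; the first /r/ deletes. /xx/ is a geminate; the first /x/ deletes. → [fusekikjexurexi].
/ofarrefipuwwia/: /rr/ is a geminate; the first /r/ deletes. /ww/ is a geminate; the first /w/ deletes. → [ofarefipuwia].
/biweeddudduewubaw/: /dd/ is a geminate; the first /d/ deletes. /dd/ is a geminate; the first /d/ deletes. → [biweeduduewubaw].
/bizziawwaf/: /zz/ is a geminate; the first /z/ deletes. /ww/ is a geminate; the first /w/ deletes. → [biziawaf].

fusekikjexurexi, ofarefipuwia, biweeduduewubaw, biziawaf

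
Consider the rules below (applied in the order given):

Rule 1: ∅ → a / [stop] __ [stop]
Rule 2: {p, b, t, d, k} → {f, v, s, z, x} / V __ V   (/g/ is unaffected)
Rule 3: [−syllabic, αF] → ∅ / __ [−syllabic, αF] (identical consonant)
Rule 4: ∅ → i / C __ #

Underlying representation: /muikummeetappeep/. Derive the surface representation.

muixumeesafafeepi

Rule 1 (stop-cluster a-epenthesis): /p/ and /p/ form a stop–stop cluster, so [a] is inserted between them. /muikummeetappeep/ → muikummeetapapeep.
Rule 2 (intervocalic spirantization): /k/ is a stop between vowels /i/ and /u/, so it spirantizes to the fricative [x]. /t/ is a stop between vowels /e/ and /a/, so it spirantizes to the fricative [s]. /p/ is a stop between vowels /a/ and /a/, so it spirantizes to the fricative [f]. /p/ is a stop between vowels /a/ and /e/, so it spirantizes to the fricative [f]. /muikummeetapapeep/ → muixummeesafafeep.
Rule 3 (degemination): /mm/ is a geminate; the first /m/ deletes. /muixummeesafafeep/ → muixumeesafafeep.
Rule 4 (final i-epenthesis): the form ends in the consonant /p/, so [i] is inserted word-finally. /muixumeesafafeep/ → muixumeesafafeepi.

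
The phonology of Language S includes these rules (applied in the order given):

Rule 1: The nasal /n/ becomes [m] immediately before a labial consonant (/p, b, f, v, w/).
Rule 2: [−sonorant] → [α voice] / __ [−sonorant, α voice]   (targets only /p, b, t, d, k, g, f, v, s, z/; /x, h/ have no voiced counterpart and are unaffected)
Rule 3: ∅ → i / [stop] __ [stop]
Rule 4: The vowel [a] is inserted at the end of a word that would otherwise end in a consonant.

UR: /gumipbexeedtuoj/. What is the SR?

gumibibexeetituoja

Rule 1 (nasal place assimilation): no segment meets the environment; /gumipbexeedtuoj/ is unchanged.
Rule 2 (regressive voicing assimilation): /p/ precedes the voiced obstruent /b/, so it voices to [b] by assimilation. /d/ precedes the voiceless obstruent /t/, so it devoices to [t] by assimilation. /gumipbexeedtuoj/ → gumibbexeettuoj.
Rule 3 (stop-cluster i-epenthesis): /b/ and /b/ form a stop–stop cluster, so [i] is inserted between them. /t/ and /t/ form a stop–stop cluster, so [i] is inserted between them. /gumibbexeettuoj/ → gumibibexeetituoj.
Rule 4 (final a-epenthesis): the form ends in the consonant /j/, so [a] is inserted word-finally. /gumibibexeetituoj/ → gumibibexeetituoja.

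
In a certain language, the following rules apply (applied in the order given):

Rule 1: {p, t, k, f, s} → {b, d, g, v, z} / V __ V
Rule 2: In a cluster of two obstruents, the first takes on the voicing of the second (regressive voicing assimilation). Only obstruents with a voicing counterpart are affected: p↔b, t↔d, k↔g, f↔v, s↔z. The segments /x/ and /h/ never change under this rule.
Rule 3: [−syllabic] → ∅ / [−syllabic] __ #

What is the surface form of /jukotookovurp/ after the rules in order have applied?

Rule 1 (intervocalic voicing): /k/ is a voiceless obstruent between vowels /u/ and /o/, so it voices to [g]. /t/ is a voiceless obstruent between vowels /o/ and /o/, so it voices to [d]. /k/ is a voiceless obstruent between vowels /o/ and /o/, so it voices to [g]. /jukotookovurp/ → jugodoogovurp.
Rule 2 (regressive voicing assimilation): no segment meets the environment; /jugodoogovurp/ is unchanged.
Rule 3 (final cluster simplification): /p/ is the second consonant of a word-final cluster /rp/, so it deletes. /jugodoogovurp/ → jugodoogovur.

jugodoogovur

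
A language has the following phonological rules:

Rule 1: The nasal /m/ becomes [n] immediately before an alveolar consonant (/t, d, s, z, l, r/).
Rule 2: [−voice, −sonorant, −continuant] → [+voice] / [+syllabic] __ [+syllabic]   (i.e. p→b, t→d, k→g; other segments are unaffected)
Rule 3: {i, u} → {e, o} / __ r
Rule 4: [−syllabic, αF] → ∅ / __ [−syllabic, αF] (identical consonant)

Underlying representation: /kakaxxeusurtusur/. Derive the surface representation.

kagaxeusortusor

Rule 1 (nasal place assimilation): no segment meets the environment; /kakaxxeusurtusur/ is unchanged.
Rule 2 (intervocalic voicing): /k/ is a voiceless stop between vowels /a/ and /a/, so it voices to [g]. /kakaxxeusurtusur/ → kagaxxeusurtusur.
Rule 3 (pre-rhotic lowering): /u/ is a high vowel immediately before /r/, so it lowers to [o]. /u/ is a high vowel immediately before /r/, so it lowers to [o]. /kagaxxeusurtusur/ → kagaxxeusortusor.
Rule 4 (degemination): /xx/ is a geminate; the first /x/ deletes. /kagaxxeusortusor/ → kagaxeusortusor.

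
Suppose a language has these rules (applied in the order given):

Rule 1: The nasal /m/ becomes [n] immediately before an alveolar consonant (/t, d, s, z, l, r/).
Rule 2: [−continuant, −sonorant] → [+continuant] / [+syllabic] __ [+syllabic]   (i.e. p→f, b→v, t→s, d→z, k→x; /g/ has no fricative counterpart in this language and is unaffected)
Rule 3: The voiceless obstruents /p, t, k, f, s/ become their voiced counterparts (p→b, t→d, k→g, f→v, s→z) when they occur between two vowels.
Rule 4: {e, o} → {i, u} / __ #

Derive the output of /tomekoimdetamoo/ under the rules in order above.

tomexoindezamou

Rule 1 (nasal place assimilation): /m/ precedes the alveolar consonant /d/, so it assimilates in place to [n]. /tomekoimdetamoo/ → tomekoindetamoo.
Rule 2 (intervocalic spirantization): /k/ is a stop between vowels /e/ and /o/, so it spirantizes to the fricative [x]. /t/ is a stop between vowels /e/ and /a/, so it spirantizes to the fricative [s]. /tomekoindetamoo/ → tomexoindesamoo.
Rule 3 (intervocalic voicing): /s/ is a voiceless obstruent between vowels /e/ and /a/, so it voices to [z]. /tomexoindesamoo/ → tomexoindezamoo.
Rule 4 (final vowel raising): /o/ is a mid vowel in word-final position, so it raises to [u]. /tomexoindezamoo/ → tomexoindezamou.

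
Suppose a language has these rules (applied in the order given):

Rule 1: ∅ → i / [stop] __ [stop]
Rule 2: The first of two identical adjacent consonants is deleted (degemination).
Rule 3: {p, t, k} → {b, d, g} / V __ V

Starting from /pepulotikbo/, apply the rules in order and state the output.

Rule 1 (stop-cluster i-epenthesis): /k/ and /b/ form a stop–stop cluster, so [i] is inserted between them. /pepulotikbo/ → pepulotikibo.
Rule 2 (degemination): no segment meets the environment; /pepulotikibo/ is unchanged.
Rule 3 (intervocalic voicing): /p/ is a voiceless stop between vowels /e/ and /u/, so it voices to [b]. /t/ is a voiceless stop between vowels /o/ and /i/, so it voices to [d]. /k/ is a voiceless stop between vowels /i/ and /i/, so it voices to [g]. /pepulotikibo/ → pebulodigibo.

pebulodigibo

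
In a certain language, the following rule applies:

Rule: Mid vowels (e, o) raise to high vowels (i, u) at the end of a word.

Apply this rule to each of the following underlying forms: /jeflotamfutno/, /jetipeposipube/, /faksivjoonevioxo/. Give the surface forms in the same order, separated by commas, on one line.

/jeflotamfutno/: /o/ is a mid vowel in word-final position, so it raises to [u]. → [jeflotamfutnu].
/jetipeposipube/: /e/ is a mid vowel in word-final position, so it raises to [i]. → [jetipeposipubi].
/faksivjoonevioxo/: /o/ is a mid vowel in word-final position, so it raises to [u]. → [faksivjoonevioxu].

jeflotamfutnu, jetipeposipubi, faksivjoonevioxu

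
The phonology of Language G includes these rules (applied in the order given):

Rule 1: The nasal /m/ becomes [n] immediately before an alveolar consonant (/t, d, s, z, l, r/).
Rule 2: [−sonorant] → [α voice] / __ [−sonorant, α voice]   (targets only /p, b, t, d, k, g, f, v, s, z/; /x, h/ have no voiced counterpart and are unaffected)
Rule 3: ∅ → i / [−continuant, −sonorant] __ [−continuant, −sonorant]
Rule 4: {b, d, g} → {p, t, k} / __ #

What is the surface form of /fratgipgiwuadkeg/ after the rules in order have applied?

Rule 1 (nasal place assimilation): no segment meets the environment; /fratgipgiwuadkeg/ is unchanged.
Rule 2 (regressive voicing assimilation): /t/ precedes the voiced obstruent /g/, so it voices to [d] by assimilation. /p/ precedes the voiced obstruent /g/, so it voices to [b] by assimilation. /d/ precedes the voiceless obstruent /k/, so it devoices to [t] by assimilation. /fratgipgiwuadkeg/ → fradgibgiwuatkeg.
Rule 3 (stop-cluster i-epenthesis): /d/ and /g/ form a stop–stop cluster, so [i] is inserted between them. /b/ and /g/ form a stop–stop cluster, so [i] is inserted between them. /t/ and /k/ form a stop–stop cluster, so [i] is inserted between them. /fradgibgiwuatkeg/ → fradigibigiwuatikeg.
Rule 4 (final devoicing): /g/ is a voiced stop in word-final position, so it devoices to [k]. /fradigibigiwuatikeg/ → fradigibigiwuatikek.

fradigibigiwuatikek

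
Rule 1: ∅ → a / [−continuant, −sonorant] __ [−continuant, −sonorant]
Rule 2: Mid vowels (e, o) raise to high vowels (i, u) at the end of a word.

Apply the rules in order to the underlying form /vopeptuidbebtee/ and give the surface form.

Rule 1 (stop-cluster a-epenthesis): /p/ and /t/ form a stop–stop cluster, so [a] is inserted between them. /d/ and /b/ form a stop–stop cluster, so [a] is inserted between them. /b/ and /t/ form a stop–stop cluster, so [a] is inserted between them. /vopeptuidbebtee/ → vopepatuidabebatee.
Rule 2 (final vowel raising): /e/ is a mid vowel in word-final position, so it raises to [i]. /vopepatuidabebatee/ → vopepatuidabebatei.

vopepatuidabebatei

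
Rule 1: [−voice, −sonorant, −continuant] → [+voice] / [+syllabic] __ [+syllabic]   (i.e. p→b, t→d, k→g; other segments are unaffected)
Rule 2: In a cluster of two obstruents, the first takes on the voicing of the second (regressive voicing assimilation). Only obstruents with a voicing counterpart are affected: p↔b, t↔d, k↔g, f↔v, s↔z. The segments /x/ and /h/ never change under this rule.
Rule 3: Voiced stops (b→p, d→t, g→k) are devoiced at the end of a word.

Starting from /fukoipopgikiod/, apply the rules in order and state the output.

fugoibobgigiot

Rule 1 (intervocalic voicing): /k/ is a voiceless stop between vowels /u/ and /o/, so it voices to [g]. /p/ is a voiceless stop between vowels /i/ and /o/, so it voices to [b]. /k/ is a voiceless stop between vowels /i/ and /i/, so it voices to [g]. /fukoipopgikiod/ → fugoibopgigiod.
Rule 2 (regressive voicing assimilation): /p/ precedes the voiced obstruent /g/, so it voices to [b] by assimilation. /fugoibopgigiod/ → fugoibobgigiod.
Rule 3 (final devoicing): /d/ is a voiced stop in word-final position, so it devoices to [t]. /fugoibobgigiod/ → fugoibobgigiot.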